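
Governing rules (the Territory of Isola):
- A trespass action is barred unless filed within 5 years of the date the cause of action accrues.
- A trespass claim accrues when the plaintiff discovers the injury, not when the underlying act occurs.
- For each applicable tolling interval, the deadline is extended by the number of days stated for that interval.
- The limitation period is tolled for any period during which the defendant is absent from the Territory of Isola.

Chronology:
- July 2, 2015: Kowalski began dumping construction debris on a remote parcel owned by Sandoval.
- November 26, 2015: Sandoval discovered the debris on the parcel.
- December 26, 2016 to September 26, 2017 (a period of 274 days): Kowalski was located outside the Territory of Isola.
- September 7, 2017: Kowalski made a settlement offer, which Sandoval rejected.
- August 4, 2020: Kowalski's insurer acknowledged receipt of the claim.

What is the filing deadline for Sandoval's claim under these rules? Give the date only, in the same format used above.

Under the discovery rule, the claim accrued on November 26, 2015, when Sandoval discovered the injury — not on the July 2, 2015 date of the underlying act.
The untolled deadline — 5 years after November 26, 2015 — is November 26, 2020.
The defendant's absence from the jurisdiction from December 26, 2016 to September 26, 2017 tolled the period for 274 days, extending the deadline to August 27, 2021.
None of the other events listed affects the running of the period under the stated rules.

August 27, 2021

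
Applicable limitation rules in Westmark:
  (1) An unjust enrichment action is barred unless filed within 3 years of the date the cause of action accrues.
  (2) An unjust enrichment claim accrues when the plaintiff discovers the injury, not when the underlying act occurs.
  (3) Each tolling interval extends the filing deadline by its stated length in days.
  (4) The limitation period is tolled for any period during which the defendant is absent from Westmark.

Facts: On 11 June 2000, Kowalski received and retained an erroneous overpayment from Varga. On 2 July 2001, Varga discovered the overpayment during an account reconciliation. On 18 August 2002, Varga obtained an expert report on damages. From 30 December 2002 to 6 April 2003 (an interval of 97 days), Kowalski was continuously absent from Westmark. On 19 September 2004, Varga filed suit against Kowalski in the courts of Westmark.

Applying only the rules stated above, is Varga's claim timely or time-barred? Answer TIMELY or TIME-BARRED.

TIMELY

Accrual is tied to discovery, so the period began on 2 July 2001 rather than on 11 June 2000 when the act occurred.
3 years from 2 July 2001 is 2 July 2004.
The period was tolled for 97 days by the defendant's absence from the jurisdiction (30 December 2002 to 6 April 2003), pushing the deadline to 7 October 2004.
Nothing else in the chronology tolls or restarts the period.
Varga filed on 19 September 2004, before the 7 October 2004 deadline, so the action is timely.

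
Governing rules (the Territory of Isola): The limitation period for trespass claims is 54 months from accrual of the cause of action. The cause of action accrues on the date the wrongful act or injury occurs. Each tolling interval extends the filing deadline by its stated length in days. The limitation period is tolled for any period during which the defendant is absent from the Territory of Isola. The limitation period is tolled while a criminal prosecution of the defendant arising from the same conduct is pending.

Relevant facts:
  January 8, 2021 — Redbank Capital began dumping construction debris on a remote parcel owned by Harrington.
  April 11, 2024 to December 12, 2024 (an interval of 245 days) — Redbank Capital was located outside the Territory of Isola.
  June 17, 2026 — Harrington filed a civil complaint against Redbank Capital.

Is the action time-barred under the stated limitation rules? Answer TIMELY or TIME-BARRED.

The cause of action accrued on January 8, 2021, the date of the act.
The untolled deadline — 54 months after January 8, 2021 — is July 8, 2025.
The defendant's absence from the jurisdiction from April 11, 2024 to December 12, 2024 tolled the period for 245 days, extending the deadline to March 10, 2026.
Filing on June 17, 2026 missed the March 10, 2026 deadline — the action is time-barred.

TIME-BARRED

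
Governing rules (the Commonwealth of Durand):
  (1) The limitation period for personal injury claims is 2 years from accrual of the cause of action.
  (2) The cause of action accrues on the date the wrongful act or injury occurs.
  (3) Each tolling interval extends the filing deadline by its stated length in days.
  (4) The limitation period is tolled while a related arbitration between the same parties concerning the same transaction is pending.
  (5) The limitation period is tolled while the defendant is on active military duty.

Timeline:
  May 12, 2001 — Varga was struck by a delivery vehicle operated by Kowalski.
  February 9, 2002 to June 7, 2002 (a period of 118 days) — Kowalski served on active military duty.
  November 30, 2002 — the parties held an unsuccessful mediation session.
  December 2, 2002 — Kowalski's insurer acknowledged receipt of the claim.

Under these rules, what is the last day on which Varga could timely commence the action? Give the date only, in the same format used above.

September 7, 2003

The cause of action accrued on May 12, 2001, the date of the act.
Adding the 2 years base period to May 12, 2001 gives a deadline of May 12, 2003, before any tolling.
Because the defendant's active military service ran from February 9, 2002 to June 7, 2002, the deadline is extended by 118 days to September 7, 2003.
None of the other events listed affects the running of the period under the stated rules.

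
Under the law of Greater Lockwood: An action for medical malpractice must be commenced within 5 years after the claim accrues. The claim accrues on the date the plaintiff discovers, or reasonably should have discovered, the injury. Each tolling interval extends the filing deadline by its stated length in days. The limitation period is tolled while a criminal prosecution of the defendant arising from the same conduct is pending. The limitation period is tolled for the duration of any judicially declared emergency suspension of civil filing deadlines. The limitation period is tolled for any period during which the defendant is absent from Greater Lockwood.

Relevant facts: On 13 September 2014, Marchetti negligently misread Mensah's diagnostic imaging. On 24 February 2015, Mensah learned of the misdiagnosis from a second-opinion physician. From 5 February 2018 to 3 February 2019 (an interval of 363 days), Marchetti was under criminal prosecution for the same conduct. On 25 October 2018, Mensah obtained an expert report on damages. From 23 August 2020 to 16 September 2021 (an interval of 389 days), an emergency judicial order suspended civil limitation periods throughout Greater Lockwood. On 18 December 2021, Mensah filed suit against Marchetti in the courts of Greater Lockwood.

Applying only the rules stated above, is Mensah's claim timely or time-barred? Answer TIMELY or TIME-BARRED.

Accrual is tied to discovery, so the period began on 24 February 2015 rather than on 13 September 2014 when the act occurred.
The untolled deadline — 5 years after 24 February 2015 — is 24 February 2020.
The pending criminal prosecution from 5 February 2018 to 3 February 2019 tolled the period for 363 days, extending the deadline to 21 February 2021.
The emergency suspension of filing deadlines from 23 August 2020 to 16 September 2021 tolled the period for 389 days, extending the deadline to 17 March 2022.
The other events in the timeline have no effect on the limitation period under the stated rules.
The 18 December 2021 filing precedes the 17 March 2022 deadline; the claim is timely.

TIMELY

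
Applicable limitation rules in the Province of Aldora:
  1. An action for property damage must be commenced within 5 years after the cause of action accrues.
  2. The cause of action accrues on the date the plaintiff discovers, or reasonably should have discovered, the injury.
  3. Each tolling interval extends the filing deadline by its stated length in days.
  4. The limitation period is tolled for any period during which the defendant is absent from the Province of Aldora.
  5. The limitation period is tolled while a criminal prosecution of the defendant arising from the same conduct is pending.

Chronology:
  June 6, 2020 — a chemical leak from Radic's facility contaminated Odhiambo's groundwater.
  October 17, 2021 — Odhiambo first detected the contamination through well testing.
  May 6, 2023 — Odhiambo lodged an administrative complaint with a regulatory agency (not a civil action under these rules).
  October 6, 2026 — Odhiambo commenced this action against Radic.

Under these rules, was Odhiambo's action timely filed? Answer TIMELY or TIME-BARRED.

Accrual is tied to discovery, so the period began on October 17, 2021 rather than on June 6, 2020 when the act occurred.
5 years from October 17, 2021 is October 17, 2026.
The other events in the timeline have no effect on the limitation period under the stated rules.
Filing on October 6, 2026 beat the October 17, 2026 deadline — the action is timely.

TIMELY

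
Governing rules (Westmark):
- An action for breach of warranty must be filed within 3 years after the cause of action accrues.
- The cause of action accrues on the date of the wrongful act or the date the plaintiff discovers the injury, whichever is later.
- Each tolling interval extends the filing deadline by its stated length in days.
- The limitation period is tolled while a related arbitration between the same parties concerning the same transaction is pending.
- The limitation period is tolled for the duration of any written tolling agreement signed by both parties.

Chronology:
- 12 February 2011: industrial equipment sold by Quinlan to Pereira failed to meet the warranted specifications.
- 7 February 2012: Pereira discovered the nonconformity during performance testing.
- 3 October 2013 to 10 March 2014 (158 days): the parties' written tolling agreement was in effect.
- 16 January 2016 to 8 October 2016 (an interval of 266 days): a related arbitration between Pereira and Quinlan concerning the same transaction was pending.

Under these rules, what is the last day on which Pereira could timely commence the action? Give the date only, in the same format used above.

15 July 2015

Taking the later of the act (12 February 2011) and discovery (7 February 2012), the claim accrued on 7 February 2012.
The untolled deadline — 3 years after 7 February 2012 — is 7 February 2015.
Because the written tolling agreement ran from 3 October 2013 to 10 March 2014, the deadline is extended by 158 days to 15 July 2015.
By the time the pending related arbitration began on 16 January 2016, the limitation period had already expired on 15 July 2015; that interval cannot revive it.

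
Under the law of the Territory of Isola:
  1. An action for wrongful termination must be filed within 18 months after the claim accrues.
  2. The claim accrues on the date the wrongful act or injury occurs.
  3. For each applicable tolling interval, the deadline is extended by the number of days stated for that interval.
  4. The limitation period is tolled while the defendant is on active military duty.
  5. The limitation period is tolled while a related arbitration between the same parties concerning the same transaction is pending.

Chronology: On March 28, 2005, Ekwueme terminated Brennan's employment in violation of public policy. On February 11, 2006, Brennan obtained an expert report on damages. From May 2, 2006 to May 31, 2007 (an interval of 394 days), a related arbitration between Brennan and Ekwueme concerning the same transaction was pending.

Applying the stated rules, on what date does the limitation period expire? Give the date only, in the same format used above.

October 27, 2007

The limitation period began to run on March 28, 2005.
18 months from March 28, 2005 is September 28, 2006.
The pending related arbitration from May 2, 2006 to May 31, 2007 tolled the period for 394 days, extending the deadline to October 27, 2007.
Nothing else in the chronology tolls or restarts the period.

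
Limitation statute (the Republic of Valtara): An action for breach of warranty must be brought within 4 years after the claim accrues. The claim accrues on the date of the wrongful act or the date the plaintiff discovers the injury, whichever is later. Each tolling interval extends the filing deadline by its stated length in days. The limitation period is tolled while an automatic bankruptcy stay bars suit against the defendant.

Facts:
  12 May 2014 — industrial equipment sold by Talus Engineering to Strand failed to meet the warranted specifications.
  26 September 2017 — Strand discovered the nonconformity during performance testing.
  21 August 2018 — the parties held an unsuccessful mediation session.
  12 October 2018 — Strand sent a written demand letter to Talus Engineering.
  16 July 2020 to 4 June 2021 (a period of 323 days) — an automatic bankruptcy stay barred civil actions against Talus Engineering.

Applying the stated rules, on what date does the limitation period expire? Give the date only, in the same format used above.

15 August 2022

The claim accrued on 26 September 2017 — the later of the 12 May 2014 act and the 26 September 2017 discovery.
Adding the 4 years base period to 26 September 2017 gives a deadline of 26 September 2021, before any tolling.
Because the automatic bankruptcy stay ran from 16 July 2020 to 4 June 2021, the deadline is extended by 323 days to 15 August 2022.
The other events in the timeline have no effect on the limitation period under the stated rules.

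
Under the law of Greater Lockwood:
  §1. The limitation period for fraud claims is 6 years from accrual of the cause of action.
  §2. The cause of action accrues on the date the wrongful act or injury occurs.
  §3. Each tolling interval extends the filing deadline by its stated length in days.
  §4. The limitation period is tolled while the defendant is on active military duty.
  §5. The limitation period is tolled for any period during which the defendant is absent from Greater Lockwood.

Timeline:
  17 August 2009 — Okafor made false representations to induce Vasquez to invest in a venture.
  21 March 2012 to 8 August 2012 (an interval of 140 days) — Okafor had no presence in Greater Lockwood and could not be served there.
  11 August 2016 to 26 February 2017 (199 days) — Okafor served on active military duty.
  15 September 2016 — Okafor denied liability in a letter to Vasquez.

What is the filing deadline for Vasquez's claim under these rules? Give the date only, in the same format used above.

4 January 2016

The claim accrued on 17 August 2009, when the wrongful act occurred.
The untolled deadline — 6 years after 17 August 2009 — is 17 August 2015.
The defendant's absence from the jurisdiction from 21 March 2012 to 8 August 2012 tolled the period for 140 days, extending the deadline to 4 January 2016.
The defendant's active military service from 11 August 2016 to 26 February 2017 began after the period had already run on 4 January 2016, so it has no tolling effect.
Nothing else in the chronology tolls or restarts the period.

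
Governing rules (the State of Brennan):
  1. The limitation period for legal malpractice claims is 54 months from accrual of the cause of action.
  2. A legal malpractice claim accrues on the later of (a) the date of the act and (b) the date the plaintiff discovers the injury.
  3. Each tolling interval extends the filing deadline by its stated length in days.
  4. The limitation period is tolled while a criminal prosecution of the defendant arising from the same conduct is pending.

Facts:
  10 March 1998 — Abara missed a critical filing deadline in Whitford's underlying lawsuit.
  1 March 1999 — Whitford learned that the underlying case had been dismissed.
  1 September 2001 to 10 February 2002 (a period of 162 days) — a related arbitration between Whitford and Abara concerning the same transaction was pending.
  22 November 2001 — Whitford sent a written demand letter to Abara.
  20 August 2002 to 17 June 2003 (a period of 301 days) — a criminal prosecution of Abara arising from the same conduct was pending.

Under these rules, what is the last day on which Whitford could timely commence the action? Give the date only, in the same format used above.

The claim accrued on 1 March 1999 — the later of the 10 March 1998 act and the 1 March 1999 discovery.
54 months from 1 March 1999 is 1 September 2003.
Because the pending criminal prosecution ran from 20 August 2002 to 17 June 2003, the deadline is extended by 301 days to 28 June 2004.
No stated provision tolls the period for a pending arbitration, so the interval from 1 September 2001 to 10 February 2002 has no effect on the deadline.
None of the other events listed affects the running of the period under the stated rules.

28 June 2004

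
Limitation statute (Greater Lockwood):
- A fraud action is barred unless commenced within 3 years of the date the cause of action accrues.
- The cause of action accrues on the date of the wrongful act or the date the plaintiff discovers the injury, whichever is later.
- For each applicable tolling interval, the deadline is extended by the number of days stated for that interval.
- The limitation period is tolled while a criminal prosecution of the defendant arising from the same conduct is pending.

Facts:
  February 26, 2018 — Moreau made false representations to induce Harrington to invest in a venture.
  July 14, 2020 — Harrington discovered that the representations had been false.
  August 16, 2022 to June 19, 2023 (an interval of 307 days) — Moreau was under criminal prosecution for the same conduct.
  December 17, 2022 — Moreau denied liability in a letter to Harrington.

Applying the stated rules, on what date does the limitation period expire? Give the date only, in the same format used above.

Because discovery on July 14, 2020 post-dates the February 26, 2018 act, accrual under the later-of rule falls on July 14, 2020.
The untolled deadline — 3 years after July 14, 2020 — is July 14, 2023.
Because the pending criminal prosecution ran from August 16, 2022 to June 19, 2023, the deadline is extended by 307 days to May 16, 2024.
Nothing else in the chronology tolls or restarts the period.

May 16, 2024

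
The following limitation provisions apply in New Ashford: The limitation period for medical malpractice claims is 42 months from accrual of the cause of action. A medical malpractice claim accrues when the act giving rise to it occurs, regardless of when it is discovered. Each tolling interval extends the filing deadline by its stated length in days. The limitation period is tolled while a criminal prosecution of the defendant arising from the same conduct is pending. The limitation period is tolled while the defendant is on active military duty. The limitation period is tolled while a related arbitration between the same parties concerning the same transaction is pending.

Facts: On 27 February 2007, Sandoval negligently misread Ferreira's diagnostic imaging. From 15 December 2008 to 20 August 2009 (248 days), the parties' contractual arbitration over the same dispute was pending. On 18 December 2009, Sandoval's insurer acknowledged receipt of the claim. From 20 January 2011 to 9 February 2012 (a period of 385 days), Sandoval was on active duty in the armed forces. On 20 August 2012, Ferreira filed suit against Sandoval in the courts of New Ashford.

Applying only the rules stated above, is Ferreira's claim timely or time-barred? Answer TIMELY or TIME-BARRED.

TIME-BARRED

The cause of action accrued on 27 February 2007, the date of the act.
42 months from 27 February 2007 is 27 August 2010.
The period was tolled for 248 days by the pending related arbitration (15 December 2008 to 20 August 2009), pushing the deadline to 2 May 2011.
The period was tolled for 385 days by the defendant's active military service (20 January 2011 to 9 February 2012), pushing the deadline to 21 May 2012.
None of the other events listed affects the running of the period under the stated rules.
Filing on 20 August 2012 missed the 21 May 2012 deadline — the action is time-barred.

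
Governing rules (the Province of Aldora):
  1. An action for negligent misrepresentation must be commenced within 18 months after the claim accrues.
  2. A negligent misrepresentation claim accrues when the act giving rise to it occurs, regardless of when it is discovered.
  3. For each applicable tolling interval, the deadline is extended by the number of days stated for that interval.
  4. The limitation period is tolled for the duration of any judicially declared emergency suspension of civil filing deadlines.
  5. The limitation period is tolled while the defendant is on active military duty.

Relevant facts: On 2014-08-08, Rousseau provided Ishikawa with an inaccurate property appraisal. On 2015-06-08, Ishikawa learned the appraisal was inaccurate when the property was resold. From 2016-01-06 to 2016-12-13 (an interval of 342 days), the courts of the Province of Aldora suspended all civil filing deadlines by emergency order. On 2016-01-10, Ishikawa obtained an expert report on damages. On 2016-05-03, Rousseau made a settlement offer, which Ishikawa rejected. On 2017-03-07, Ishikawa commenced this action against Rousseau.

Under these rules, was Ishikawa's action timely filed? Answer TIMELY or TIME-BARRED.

TIME-BARRED

Because the rule ties accrual to occurrence, the claim accrued on 2014-08-08, not on the 2015-06-08 discovery date.
18 months from 2014-08-08 is 2016-02-08.
The period was tolled for 342 days by the emergency suspension of filing deadlines (2016-01-06 to 2016-12-13), pushing the deadline to 2017-01-15.
The other events in the timeline have no effect on the limitation period under the stated rules.
Filing on 2017-03-07 missed the 2017-01-15 deadline — the action is time-barred.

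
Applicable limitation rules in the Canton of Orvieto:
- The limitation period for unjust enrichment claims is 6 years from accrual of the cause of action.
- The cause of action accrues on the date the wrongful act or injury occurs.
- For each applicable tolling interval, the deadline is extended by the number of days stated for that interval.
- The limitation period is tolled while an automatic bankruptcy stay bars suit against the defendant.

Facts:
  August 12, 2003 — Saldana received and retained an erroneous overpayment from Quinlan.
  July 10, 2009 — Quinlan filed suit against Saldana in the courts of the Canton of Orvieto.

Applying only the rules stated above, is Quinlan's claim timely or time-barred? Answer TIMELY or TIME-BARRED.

TIMELY

The claim accrued on August 12, 2003, when the wrongful act occurred.
6 years from August 12, 2003 is August 12, 2009.
Filing on July 10, 2009 beat the August 12, 2009 deadline — the action is timely.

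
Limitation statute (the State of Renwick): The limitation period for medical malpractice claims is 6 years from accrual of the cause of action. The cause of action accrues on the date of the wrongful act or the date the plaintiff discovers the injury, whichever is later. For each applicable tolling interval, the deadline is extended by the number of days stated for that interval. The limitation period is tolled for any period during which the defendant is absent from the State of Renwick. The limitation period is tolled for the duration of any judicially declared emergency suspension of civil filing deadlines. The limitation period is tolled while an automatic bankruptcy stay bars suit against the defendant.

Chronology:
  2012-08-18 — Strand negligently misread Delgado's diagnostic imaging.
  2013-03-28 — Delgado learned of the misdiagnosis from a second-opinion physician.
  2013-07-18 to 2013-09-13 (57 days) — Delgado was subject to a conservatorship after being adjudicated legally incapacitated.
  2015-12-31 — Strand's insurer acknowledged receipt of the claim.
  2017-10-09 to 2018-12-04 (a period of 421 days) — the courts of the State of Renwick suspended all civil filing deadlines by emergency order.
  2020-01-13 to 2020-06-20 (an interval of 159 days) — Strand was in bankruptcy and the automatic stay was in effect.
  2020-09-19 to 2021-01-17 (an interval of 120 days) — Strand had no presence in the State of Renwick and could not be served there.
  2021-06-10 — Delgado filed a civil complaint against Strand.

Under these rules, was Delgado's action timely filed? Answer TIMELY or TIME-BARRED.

TIME-BARRED

Because discovery on 2013-03-28 post-dates the 2012-08-18 act, accrual under the later-of rule falls on 2013-03-28.
The untolled deadline — 6 years after 2013-03-28 — is 2019-03-28.
The emergency suspension of filing deadlines from 2017-10-09 to 2018-12-04 tolled the period for 421 days, extending the deadline to 2020-05-22.
Because the automatic bankruptcy stay ran from 2020-01-13 to 2020-06-20, the deadline is extended by 159 days to 2020-10-28.
The defendant's absence from the jurisdiction from 2020-09-19 to 2021-01-17 tolled the period for 120 days, extending the deadline to 2021-02-25.
The plaintiff's legal incapacity from 2013-07-18 to 2013-09-13 does not toll the period, because no stated rule makes the plaintiff's incapacity a tolling event.
Nothing else in the chronology tolls or restarts the period.
Filing on 2021-06-10 missed the 2021-02-25 deadline — the action is time-barred.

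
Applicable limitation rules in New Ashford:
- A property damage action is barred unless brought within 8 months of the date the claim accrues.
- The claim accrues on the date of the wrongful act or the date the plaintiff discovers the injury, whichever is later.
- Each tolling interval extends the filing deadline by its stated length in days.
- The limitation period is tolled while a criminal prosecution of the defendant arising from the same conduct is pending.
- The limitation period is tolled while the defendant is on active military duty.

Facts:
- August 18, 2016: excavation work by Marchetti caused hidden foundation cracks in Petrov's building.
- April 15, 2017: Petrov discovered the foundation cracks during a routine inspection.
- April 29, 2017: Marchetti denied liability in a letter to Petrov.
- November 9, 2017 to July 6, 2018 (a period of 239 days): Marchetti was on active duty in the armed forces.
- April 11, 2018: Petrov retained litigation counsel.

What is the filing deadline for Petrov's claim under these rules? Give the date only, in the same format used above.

The claim accrued on April 15, 2017 — the later of the August 18, 2016 act and the April 15, 2017 discovery.
8 months from April 15, 2017 is December 15, 2017.
The period was tolled for 239 days by the defendant's active military service (November 9, 2017 to July 6, 2018), pushing the deadline to August 11, 2018.
Nothing else in the chronology tolls or restarts the period.

August 11, 2018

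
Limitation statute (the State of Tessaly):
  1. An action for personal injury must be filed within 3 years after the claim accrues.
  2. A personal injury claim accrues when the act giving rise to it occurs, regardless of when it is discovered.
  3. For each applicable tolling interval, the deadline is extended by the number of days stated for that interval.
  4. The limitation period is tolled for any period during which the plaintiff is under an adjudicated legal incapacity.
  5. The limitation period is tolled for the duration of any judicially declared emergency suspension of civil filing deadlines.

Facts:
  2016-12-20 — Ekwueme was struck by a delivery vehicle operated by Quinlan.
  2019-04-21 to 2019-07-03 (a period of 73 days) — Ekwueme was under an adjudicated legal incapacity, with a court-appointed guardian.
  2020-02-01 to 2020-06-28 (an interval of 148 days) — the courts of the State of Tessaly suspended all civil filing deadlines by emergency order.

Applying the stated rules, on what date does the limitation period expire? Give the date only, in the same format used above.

The claim accrued on 2016-12-20, when the wrongful act occurred.
3 years from 2016-12-20 is 2019-12-20.
The period was tolled for 73 days by the plaintiff's legal incapacity (2019-04-21 to 2019-07-03), pushing the deadline to 2020-03-02.
The emergency suspension of filing deadlines from 2020-02-01 to 2020-06-28 tolled the period for 148 days, extending the deadline to 2020-07-28.

2020-07-28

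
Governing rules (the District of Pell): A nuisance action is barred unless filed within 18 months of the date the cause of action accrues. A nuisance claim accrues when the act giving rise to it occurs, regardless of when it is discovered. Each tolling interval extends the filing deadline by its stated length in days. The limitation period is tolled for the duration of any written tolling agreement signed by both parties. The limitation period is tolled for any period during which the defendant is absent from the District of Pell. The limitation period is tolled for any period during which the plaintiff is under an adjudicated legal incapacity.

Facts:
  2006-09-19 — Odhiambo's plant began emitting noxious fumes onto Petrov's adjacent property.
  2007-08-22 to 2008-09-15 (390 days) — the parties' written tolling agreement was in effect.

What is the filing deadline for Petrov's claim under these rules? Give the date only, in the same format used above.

2009-04-13

The cause of action accrued on 2006-09-19, the date of the act.
Adding the 18 months base period to 2006-09-19 gives a deadline of 2008-03-19, before any tolling.
The period was tolled for 390 days by the written tolling agreement (2007-08-22 to 2008-09-15), pushing the deadline to 2009-04-13.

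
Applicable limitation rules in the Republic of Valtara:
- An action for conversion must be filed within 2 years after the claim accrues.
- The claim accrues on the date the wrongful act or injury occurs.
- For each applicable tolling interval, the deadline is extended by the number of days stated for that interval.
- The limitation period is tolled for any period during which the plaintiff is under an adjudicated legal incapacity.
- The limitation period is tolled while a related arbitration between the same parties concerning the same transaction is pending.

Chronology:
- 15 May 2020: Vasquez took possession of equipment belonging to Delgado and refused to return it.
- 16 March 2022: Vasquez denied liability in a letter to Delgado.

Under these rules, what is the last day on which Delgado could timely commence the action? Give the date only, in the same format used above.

15 May 2022

The limitation period began to run on 15 May 2020.
Adding the 2 years base period to 15 May 2020 gives a deadline of 15 May 2022, before any tolling.
The other events in the timeline have no effect on the limitation period under the stated rules.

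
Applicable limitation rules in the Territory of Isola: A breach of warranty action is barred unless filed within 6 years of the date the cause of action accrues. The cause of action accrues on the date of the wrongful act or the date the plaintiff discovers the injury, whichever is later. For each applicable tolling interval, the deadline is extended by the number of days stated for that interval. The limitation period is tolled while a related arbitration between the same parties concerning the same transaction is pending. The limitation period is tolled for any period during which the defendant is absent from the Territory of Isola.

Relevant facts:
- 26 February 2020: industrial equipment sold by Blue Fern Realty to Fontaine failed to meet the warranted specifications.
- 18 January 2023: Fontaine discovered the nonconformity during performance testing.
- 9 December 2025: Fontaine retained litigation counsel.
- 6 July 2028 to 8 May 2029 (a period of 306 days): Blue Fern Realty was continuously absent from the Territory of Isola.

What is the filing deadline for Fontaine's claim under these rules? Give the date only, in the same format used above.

20 November 2029

The claim accrued on 18 January 2023 — the later of the 26 February 2020 act and the 18 January 2023 discovery.
Adding the 6 years base period to 18 January 2023 gives a deadline of 18 January 2029, before any tolling.
The defendant's absence from the jurisdiction from 6 July 2028 to 8 May 2029 tolled the period for 306 days, extending the deadline to 20 November 2029.
The other events in the timeline have no effect on the limitation period under the stated rules.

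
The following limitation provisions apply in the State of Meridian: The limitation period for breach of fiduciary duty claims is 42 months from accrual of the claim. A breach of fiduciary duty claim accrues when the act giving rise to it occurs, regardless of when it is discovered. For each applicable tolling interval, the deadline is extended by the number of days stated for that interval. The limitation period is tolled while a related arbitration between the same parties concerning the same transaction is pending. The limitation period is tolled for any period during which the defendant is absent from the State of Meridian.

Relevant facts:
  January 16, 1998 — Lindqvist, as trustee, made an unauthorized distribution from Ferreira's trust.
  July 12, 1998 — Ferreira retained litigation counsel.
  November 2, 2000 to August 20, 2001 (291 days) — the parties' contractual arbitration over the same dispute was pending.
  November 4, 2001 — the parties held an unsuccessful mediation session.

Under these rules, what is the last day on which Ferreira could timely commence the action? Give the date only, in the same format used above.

May 3, 2002

The claim accrued on January 16, 1998, the date of the act.
The untolled deadline — 42 months after January 16, 1998 — is July 16, 2001.
Because the pending related arbitration ran from November 2, 2000 to August 20, 2001, the deadline is extended by 291 days to May 3, 2002.
Nothing else in the chronology tolls or restarts the period.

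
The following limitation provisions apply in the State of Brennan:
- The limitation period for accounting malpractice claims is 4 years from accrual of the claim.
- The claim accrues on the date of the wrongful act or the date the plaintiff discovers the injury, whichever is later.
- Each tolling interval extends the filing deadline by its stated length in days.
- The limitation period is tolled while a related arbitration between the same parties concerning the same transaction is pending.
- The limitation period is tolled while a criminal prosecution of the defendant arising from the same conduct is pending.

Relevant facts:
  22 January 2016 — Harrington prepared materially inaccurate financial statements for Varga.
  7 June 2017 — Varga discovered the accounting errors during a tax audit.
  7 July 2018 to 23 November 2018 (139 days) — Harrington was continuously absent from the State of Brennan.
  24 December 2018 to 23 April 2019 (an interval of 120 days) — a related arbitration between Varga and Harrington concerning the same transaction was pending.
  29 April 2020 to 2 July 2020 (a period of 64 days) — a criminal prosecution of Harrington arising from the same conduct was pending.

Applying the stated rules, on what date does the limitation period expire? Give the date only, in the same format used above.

Taking the later of the act (22 January 2016) and discovery (7 June 2017), the claim accrued on 7 June 2017.
The untolled deadline — 4 years after 7 June 2017 — is 7 June 2021.
The pending related arbitration from 24 December 2018 to 23 April 2019 tolled the period for 120 days, extending the deadline to 5 October 2021.
The period was tolled for 64 days by the pending criminal prosecution (29 April 2020 to 2 July 2020), pushing the deadline to 8 December 2021.
No stated provision tolls the period for the defendant's absence, so the interval from 7 July 2018 to 23 November 2018 has no effect on the deadline.

8 December 2021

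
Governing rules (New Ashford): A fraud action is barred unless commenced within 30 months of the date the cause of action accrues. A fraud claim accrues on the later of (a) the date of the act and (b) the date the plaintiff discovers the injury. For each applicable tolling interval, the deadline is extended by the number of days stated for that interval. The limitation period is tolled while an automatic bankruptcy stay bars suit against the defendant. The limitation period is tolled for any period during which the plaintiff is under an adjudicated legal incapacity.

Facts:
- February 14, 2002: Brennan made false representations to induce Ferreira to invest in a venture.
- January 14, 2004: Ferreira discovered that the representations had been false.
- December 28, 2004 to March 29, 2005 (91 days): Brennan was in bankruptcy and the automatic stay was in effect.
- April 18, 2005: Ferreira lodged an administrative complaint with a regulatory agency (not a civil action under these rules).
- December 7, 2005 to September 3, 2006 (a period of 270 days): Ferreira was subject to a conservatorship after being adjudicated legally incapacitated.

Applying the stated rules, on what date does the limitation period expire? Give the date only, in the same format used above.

Taking the later of the act (February 14, 2002) and discovery (January 14, 2004), the claim accrued on January 14, 2004.
Adding the 30 months base period to January 14, 2004 gives a deadline of July 14, 2006, before any tolling.
The period was tolled for 91 days by the automatic bankruptcy stay (December 28, 2004 to March 29, 2005), pushing the deadline to October 13, 2006.
The period was tolled for 270 days by the plaintiff's legal incapacity (December 7, 2005 to September 3, 2006), pushing the deadline to July 10, 2007.
Nothing else in the chronology tolls or restarts the period.

July 10, 2007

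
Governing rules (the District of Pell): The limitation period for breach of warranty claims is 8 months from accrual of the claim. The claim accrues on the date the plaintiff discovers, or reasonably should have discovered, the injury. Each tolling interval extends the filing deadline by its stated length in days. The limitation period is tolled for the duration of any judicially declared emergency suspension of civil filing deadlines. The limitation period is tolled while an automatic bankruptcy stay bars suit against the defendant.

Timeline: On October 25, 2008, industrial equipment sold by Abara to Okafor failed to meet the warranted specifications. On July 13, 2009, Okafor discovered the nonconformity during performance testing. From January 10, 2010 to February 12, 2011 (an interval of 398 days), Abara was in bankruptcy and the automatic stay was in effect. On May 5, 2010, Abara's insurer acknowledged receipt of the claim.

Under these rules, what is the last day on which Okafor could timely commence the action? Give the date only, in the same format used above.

April 15, 2011

The claim did not accrue until Okafor discovered the injury on July 13, 2009; the October 25, 2008 act date does not start the clock under the stated rule.
The untolled deadline — 8 months after July 13, 2009 — is March 13, 2010.
The automatic bankruptcy stay from January 10, 2010 to February 12, 2011 tolled the period for 398 days, extending the deadline to April 15, 2011.
The other events in the timeline have no effect on the limitation period under the stated rules.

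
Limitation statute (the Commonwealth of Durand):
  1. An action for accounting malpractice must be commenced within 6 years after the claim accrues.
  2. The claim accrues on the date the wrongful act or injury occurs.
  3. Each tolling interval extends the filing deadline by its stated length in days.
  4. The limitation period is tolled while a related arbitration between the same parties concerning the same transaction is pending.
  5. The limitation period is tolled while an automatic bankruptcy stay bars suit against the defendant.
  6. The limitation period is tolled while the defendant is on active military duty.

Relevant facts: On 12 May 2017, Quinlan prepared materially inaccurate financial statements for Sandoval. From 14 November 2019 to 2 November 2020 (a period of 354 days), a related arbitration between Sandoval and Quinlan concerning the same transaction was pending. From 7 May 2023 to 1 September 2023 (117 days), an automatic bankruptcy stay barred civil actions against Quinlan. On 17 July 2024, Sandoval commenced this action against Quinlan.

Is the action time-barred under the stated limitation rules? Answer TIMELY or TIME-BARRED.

The claim accrued on 12 May 2017, the date of the act.
Adding the 6 years base period to 12 May 2017 gives a deadline of 12 May 2023, before any tolling.
Because the pending related arbitration ran from 14 November 2019 to 2 November 2020, the deadline is extended by 354 days to 30 April 2024.
The automatic bankruptcy stay from 7 May 2023 to 1 September 2023 tolled the period for 117 days, extending the deadline to 25 August 2024.
Sandoval filed on 17 July 2024, before the 25 August 2024 deadline, so the action is timely.

TIMELY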